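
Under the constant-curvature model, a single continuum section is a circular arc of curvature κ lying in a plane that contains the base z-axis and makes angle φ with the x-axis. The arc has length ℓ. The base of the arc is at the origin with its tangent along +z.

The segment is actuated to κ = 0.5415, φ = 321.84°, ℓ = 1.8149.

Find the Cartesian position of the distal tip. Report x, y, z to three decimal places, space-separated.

θ = κ·ℓ = 0.5415 × 1.8149 = 0.98277 rad
ρ = (1 − cos θ)/κ = (1 − 0.55472)/0.5415 = 0.82231
z = sin θ / κ = 0.83204/0.5415 = 1.53654
x = ρ cos φ = 0.82231 × cos(321.84°) = 0.64657
y = ρ sin φ = 0.82231 × sin(321.84°) = -0.50807

0.647 -0.508 1.537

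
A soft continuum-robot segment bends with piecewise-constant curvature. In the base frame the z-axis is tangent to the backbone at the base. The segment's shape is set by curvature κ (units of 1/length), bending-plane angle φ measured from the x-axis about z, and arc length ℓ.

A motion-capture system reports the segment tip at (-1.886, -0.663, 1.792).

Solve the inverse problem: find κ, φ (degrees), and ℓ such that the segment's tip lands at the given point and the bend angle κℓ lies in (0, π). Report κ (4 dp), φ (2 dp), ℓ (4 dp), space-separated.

ρ = √(x²+y²) = √(-1.886² + -0.663²) = 1.99914
φ = atan2(y, x) mod 360° = atan2(-0.663, -1.886) = 199.3685°
|p|² = ρ² + z² = 1.99914² + 1.792² = 7.20783
κ = 2ρ / |p|² = 2×1.99914 / 7.20783 = 0.55471
θ = 2·atan2(ρ, z) = 2·atan2(1.99914, 1.792) = 1.67996 rad
ℓ = θ/κ = 1.67996/0.55471 = 3.02852

0.5547 199.37 3.0285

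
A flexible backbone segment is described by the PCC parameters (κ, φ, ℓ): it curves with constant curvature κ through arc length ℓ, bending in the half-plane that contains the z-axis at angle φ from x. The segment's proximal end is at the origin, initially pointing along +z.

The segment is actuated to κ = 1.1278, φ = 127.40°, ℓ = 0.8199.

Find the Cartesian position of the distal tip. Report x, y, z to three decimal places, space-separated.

-0.214 0.280 0.708

θ = κ·ℓ = 1.1278 × 0.8199 = 0.92468 rad
ρ = (1 − cos θ)/κ = (1 − 0.60209)/1.1278 = 0.35282
z = sin θ / κ = 0.79843/1.1278 = 0.70795
x = ρ cos φ = 0.35282 × cos(127.40°) = -0.21430
y = ρ sin φ = 0.35282 × sin(127.40°) = 0.28029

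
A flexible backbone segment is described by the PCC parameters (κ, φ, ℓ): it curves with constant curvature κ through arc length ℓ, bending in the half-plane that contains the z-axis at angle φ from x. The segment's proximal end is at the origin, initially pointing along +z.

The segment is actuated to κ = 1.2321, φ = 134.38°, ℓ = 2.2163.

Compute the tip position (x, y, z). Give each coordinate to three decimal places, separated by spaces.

-1.088 1.112 0.324

θ = κ·ℓ = 1.2321 × 2.2163 = 2.73070 rad
ρ = (1 − cos θ)/κ = (1 − -0.91677)/1.2321 = 1.55569
z = sin θ / κ = 0.39942/1.2321 = 0.32418
x = ρ cos φ = 1.55569 × cos(134.38°) = -1.08807
y = ρ sin φ = 1.55569 × sin(134.38°) = 1.11188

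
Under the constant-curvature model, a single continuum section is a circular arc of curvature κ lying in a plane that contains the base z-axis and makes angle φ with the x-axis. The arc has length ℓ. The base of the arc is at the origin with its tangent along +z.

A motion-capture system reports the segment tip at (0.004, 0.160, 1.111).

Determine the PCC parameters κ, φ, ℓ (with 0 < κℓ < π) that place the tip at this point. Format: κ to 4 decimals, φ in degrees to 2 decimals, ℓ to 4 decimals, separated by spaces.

ρ = √(x²+y²) = √(0.004² + 0.160²) = 0.16005
φ = atan2(y, x) mod 360° = atan2(0.160, 0.004) = 88.5679°
|p|² = ρ² + z² = 0.16005² + 1.111² = 1.25994
κ = 2ρ / |p|² = 2×0.16005 / 1.25994 = 0.25406
θ = 2·atan2(ρ, z) = 2·atan2(0.16005, 1.111) = 0.28615 rad
ℓ = θ/κ = 0.28615/0.25406 = 1.12631

0.2541 88.57 1.1263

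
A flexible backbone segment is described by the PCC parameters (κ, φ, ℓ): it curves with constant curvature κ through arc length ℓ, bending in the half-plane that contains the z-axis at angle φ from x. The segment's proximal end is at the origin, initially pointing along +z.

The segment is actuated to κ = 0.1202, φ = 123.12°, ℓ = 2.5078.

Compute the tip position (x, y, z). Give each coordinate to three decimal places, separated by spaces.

θ = κ·ℓ = 0.1202 × 2.5078 = 0.30144 rad
ρ = (1 − cos θ)/κ = (1 − 0.95491)/0.1202 = 0.37512
z = sin θ / κ = 0.29689/0.1202 = 2.46999
x = ρ cos φ = 0.37512 × cos(123.12°) = -0.20496
y = ρ sin φ = 0.37512 × sin(123.12°) = 0.31417

-0.205 0.314 2.470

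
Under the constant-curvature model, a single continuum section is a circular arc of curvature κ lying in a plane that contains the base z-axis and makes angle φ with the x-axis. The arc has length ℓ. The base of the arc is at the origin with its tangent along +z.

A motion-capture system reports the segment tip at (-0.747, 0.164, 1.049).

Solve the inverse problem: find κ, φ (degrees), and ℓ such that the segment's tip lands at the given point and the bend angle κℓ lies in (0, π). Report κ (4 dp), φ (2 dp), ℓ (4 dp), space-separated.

ρ = √(x²+y²) = √(-0.747² + 0.164²) = 0.76479
φ = atan2(y, x) mod 360° = atan2(0.164, -0.747) = 167.6175°
|p|² = ρ² + z² = 0.76479² + 1.049² = 1.68531
κ = 2ρ / |p|² = 2×0.76479 / 1.68531 = 0.90760
θ = 2·atan2(ρ, z) = 2·atan2(0.76479, 1.049) = 1.25994 rad
ℓ = θ/κ = 1.25994/0.90760 = 1.38821

0.9076 167.62 1.3882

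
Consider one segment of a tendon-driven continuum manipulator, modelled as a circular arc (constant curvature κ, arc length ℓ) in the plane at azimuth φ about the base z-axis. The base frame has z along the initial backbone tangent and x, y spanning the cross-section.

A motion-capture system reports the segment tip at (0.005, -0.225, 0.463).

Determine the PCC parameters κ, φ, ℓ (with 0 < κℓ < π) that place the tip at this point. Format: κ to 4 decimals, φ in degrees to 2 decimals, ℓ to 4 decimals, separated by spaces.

1.6984 271.27 0.5328

ρ = √(x²+y²) = √(0.005² + -0.225²) = 0.22506
φ = atan2(y, x) mod 360° = atan2(-0.225, 0.005) = 271.2730°
|p|² = ρ² + z² = 0.22506² + 0.463² = 0.26502
κ = 2ρ / |p|² = 2×0.22506 / 0.26502 = 1.69841
θ = 2·atan2(ρ, z) = 2·atan2(0.22506, 0.463) = 0.90490 rad
ℓ = θ/κ = 0.90490/1.69841 = 0.53279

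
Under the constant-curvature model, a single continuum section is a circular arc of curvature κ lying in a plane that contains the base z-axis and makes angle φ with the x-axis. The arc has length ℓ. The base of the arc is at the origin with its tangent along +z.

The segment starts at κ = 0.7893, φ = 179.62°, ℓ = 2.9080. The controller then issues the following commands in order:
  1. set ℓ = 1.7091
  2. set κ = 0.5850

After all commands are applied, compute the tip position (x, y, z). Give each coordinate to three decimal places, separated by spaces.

initial: κ=0.7893, φ=179.62°, ℓ=2.9080
cmd 1: set ℓ=1.7091 → (κ,φ,ℓ)=(0.7893,179.62°,1.7091) → tip=(-0.9882,0.0066,1.2359)
cmd 2: set κ=0.5850 → (κ,φ,ℓ)=(0.5850,179.62°,1.7091) → tip=(-0.7855,0.0052,1.4382)

-0.786 0.005 1.438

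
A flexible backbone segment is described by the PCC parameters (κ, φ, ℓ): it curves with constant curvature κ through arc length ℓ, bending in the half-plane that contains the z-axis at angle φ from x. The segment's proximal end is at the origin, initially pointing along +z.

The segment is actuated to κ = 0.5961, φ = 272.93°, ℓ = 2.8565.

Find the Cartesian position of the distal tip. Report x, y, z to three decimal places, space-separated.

0.097 -1.896 1.663

θ = κ·ℓ = 0.5961 × 2.8565 = 1.70276 rad
ρ = (1 − cos θ)/κ = (1 − -0.13158)/0.5961 = 1.89831
z = sin θ / κ = 0.99131/0.5961 = 1.66299
x = ρ cos φ = 1.89831 × cos(272.93°) = 0.09703
y = ρ sin φ = 1.89831 × sin(272.93°) = -1.89583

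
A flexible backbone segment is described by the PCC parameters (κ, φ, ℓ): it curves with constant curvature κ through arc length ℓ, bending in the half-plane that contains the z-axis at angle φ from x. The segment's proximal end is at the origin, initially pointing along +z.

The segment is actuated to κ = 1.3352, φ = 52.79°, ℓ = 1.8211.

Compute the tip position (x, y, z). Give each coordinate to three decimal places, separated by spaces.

θ = κ·ℓ = 1.3352 × 1.8211 = 2.43153 rad
ρ = (1 − cos θ)/κ = (1 − -0.75832)/1.3352 = 1.31690
z = sin θ / κ = 0.65188/1.3352 = 0.48823
x = ρ cos φ = 1.31690 × cos(52.79°) = 0.79638
y = ρ sin φ = 1.31690 × sin(52.79°) = 1.04881

0.796 1.049 0.488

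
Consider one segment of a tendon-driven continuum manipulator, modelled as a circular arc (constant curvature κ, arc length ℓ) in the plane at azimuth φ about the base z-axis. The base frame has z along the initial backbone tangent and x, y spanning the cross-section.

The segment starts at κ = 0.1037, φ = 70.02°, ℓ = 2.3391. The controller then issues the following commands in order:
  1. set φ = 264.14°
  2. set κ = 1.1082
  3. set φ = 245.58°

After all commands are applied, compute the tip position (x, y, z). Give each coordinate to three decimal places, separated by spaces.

-0.691 -1.522 0.471

initial: κ=0.1037, φ=70.02°, ℓ=2.3391
cmd 1: set φ=264.14° → (κ,φ,ℓ)=(0.1037,264.14°,2.3391) → tip=(-0.0288,-0.2808,2.3162)
cmd 2: set κ=1.1082 → (κ,φ,ℓ)=(1.1082,264.14°,2.3391) → tip=(-0.1707,-1.6632,0.4712)
cmd 3: set φ=245.58° → (κ,φ,ℓ)=(1.1082,245.58°,2.3391) → tip=(-0.6912,-1.5224,0.4712)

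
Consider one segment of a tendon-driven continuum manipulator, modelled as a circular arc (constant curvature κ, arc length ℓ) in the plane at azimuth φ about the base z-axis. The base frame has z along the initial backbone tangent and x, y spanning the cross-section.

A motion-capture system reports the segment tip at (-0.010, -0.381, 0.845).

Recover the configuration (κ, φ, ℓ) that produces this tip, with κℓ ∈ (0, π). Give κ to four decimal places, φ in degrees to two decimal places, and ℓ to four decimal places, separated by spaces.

ρ = √(x²+y²) = √(-0.010² + -0.381²) = 0.38113
φ = atan2(y, x) mod 360° = atan2(-0.381, -0.010) = 268.4965°
|p|² = ρ² + z² = 0.38113² + 0.845² = 0.85929
κ = 2ρ / |p|² = 2×0.38113 / 0.85929 = 0.88709
θ = 2·atan2(ρ, z) = 2·atan2(0.38113, 0.845) = 0.84744 rad
ℓ = θ/κ = 0.84744/0.88709 = 0.95531

0.8871 268.50 0.9553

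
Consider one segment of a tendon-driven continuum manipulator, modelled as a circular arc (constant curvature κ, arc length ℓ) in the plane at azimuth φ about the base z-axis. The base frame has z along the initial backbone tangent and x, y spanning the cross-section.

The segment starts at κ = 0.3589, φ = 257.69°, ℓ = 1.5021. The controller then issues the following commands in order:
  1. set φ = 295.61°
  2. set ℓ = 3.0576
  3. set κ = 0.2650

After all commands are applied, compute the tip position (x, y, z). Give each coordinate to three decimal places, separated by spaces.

initial: κ=0.3589, φ=257.69°, ℓ=1.5021
cmd 1: set φ=295.61° → (κ,φ,ℓ)=(0.3589,295.61°,1.5021) → tip=(0.1708,-0.3564,1.4304)
cmd 2: set ℓ=3.0576 → (κ,φ,ℓ)=(0.3589,295.61°,3.0576) → tip=(0.6552,-1.3670,2.4798)
cmd 3: set κ=0.2650 → (κ,φ,ℓ)=(0.2650,295.61°,3.0576) → tip=(0.5068,-1.0572,2.7338)

0.507 -1.057 2.734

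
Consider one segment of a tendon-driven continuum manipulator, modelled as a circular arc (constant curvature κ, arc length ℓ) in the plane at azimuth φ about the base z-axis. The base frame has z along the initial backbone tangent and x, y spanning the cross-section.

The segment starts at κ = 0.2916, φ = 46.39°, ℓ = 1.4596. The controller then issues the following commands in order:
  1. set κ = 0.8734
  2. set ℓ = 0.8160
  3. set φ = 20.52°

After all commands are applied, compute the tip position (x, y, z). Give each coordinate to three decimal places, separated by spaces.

initial: κ=0.2916, φ=46.39°, ℓ=1.4596
cmd 1: set κ=0.8734 → (κ,φ,ℓ)=(0.8734,46.39°,1.4596) → tip=(0.5594,0.5872,1.0952)
cmd 2: set ℓ=0.8160 → (κ,φ,ℓ)=(0.8734,46.39°,0.8160) → tip=(0.1922,0.2018,0.7487)
cmd 3: set φ=20.52° → (κ,φ,ℓ)=(0.8734,20.52°,0.8160) → tip=(0.2610,0.0977,0.7487)

0.261 0.098 0.749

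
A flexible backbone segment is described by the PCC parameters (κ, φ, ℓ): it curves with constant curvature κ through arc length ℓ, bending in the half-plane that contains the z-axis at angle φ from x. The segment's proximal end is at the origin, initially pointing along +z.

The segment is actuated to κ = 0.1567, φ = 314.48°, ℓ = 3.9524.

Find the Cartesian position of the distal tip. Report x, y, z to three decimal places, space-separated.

θ = κ·ℓ = 0.1567 × 3.9524 = 0.61934 rad
ρ = (1 − cos θ)/κ = (1 − 0.81426)/0.1567 = 1.18532
z = sin θ / κ = 0.58050/0.1567 = 3.70452
x = ρ cos φ = 1.18532 × cos(314.48°) = 0.83050
y = ρ sin φ = 1.18532 × sin(314.48°) = -0.84572

0.831 -0.846 3.705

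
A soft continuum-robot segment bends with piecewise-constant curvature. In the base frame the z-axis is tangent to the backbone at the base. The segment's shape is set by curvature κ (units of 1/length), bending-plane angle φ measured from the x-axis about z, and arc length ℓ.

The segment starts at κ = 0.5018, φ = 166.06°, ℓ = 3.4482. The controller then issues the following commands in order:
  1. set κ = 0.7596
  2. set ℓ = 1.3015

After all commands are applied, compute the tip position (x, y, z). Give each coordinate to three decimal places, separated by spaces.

-0.575 0.143 1.100

initial: κ=0.5018, φ=166.06°, ℓ=3.4482
cmd 1: set κ=0.7596 → (κ,φ,ℓ)=(0.7596,166.06°,3.4482) → tip=(-2.3850,0.5920,0.6568)
cmd 2: set ℓ=1.3015 → (κ,φ,ℓ)=(0.7596,166.06°,1.3015) → tip=(-0.5752,0.1428,1.0996)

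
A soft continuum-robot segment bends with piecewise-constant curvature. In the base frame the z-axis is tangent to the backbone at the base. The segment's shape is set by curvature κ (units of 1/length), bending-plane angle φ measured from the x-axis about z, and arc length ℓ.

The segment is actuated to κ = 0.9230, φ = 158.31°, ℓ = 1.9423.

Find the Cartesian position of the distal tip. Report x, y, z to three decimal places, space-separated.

-1.228 0.489 1.057

θ = κ·ℓ = 0.9230 × 1.9423 = 1.79274 rad
ρ = (1 − cos θ)/κ = (1 − -0.22013)/0.9230 = 1.32192
z = sin θ / κ = 0.97547/0.9230 = 1.05685
x = ρ cos φ = 1.32192 × cos(158.31°) = -1.22832
y = ρ sin φ = 1.32192 × sin(158.31°) = 0.48856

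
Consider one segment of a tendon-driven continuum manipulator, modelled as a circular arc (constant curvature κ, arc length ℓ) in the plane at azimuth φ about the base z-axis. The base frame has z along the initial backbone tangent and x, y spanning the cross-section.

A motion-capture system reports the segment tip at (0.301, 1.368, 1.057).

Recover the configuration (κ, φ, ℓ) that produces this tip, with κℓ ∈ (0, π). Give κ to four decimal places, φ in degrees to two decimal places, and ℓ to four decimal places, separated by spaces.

0.9098 77.59 2.0320

ρ = √(x²+y²) = √(0.301² + 1.368²) = 1.40072
φ = atan2(y, x) mod 360° = atan2(1.368, 0.301) = 77.5910°
|p|² = ρ² + z² = 1.40072² + 1.057² = 3.07927
κ = 2ρ / |p|² = 2×1.40072 / 3.07927 = 0.90977
θ = 2·atan2(ρ, z) = 2·atan2(1.40072, 1.057) = 1.84870 rad
ℓ = θ/κ = 1.84870/0.90977 = 2.03204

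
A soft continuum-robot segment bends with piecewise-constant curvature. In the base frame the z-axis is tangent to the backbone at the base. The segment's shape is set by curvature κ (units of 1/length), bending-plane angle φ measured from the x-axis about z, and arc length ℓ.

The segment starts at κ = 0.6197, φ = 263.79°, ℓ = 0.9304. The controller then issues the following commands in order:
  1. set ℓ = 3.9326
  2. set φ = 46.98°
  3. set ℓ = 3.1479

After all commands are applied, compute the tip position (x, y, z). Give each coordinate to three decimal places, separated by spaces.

1.509 1.617 1.499

initial: κ=0.6197, φ=263.79°, ℓ=0.9304
cmd 1: set ℓ=3.9326 → (κ,φ,ℓ)=(0.6197,263.79°,3.9326) → tip=(-0.3076,-2.8265,1.0452)
cmd 2: set φ=46.98° → (κ,φ,ℓ)=(0.6197,46.98°,3.9326) → tip=(1.9397,2.0787,1.0452)
cmd 3: set ℓ=3.1479 → (κ,φ,ℓ)=(0.6197,46.98°,3.1479) → tip=(1.5093,1.6174,1.4986)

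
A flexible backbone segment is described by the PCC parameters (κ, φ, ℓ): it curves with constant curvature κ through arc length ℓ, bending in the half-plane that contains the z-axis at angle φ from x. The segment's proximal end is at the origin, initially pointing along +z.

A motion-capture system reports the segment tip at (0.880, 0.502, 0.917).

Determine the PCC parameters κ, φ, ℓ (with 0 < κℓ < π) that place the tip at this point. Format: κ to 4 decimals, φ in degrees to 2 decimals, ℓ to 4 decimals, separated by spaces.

ρ = √(x²+y²) = √(0.880² + 0.502²) = 1.01312
φ = atan2(y, x) mod 360° = atan2(0.502, 0.880) = 29.7028°
|p|² = ρ² + z² = 1.01312² + 0.917² = 1.86729
κ = 2ρ / |p|² = 2×1.01312 / 1.86729 = 1.08512
θ = 2·atan2(ρ, z) = 2·atan2(1.01312, 0.917) = 1.67031 rad
ℓ = θ/κ = 1.67031/1.08512 = 1.53929

1.0851 29.70 1.5393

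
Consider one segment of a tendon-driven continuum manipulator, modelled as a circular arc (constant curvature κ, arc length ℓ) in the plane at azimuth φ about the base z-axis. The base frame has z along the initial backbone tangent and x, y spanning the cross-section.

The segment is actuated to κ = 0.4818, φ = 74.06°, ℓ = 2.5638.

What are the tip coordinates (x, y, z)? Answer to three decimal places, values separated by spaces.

θ = κ·ℓ = 0.4818 × 2.5638 = 1.23524 rad
ρ = (1 − cos θ)/κ = (1 − 0.32930)/0.4818 = 1.39208
z = sin θ / κ = 0.94423/0.4818 = 1.95979
x = ρ cos φ = 1.39208 × cos(74.06°) = 0.38231
y = ρ sin φ = 1.39208 × sin(74.06°) = 1.33855

0.382 1.339 1.960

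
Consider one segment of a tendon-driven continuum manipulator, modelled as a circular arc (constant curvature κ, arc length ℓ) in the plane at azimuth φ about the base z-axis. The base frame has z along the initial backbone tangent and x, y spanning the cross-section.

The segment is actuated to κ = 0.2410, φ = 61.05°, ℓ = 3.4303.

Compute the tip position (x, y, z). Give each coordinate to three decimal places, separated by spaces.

0.648 1.172 3.053

θ = κ·ℓ = 0.2410 × 3.4303 = 0.82670 rad
ρ = (1 − cos θ)/κ = (1 − 0.67731)/0.2410 = 1.33898
z = sin θ / κ = 0.73570/0.2410 = 3.05270
x = ρ cos φ = 1.33898 × cos(61.05°) = 0.64813
y = ρ sin φ = 1.33898 × sin(61.05°) = 1.17167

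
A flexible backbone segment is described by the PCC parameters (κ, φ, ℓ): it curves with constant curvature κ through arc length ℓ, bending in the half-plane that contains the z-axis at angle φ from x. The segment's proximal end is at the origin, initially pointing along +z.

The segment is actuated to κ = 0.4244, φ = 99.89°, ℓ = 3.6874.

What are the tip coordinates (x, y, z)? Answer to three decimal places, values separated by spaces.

θ = κ·ℓ = 0.4244 × 3.6874 = 1.56493 rad
ρ = (1 − cos θ)/κ = (1 − 0.00586)/0.4244 = 2.34245
z = sin θ / κ = 0.99998/0.4244 = 2.35623
x = ρ cos φ = 2.34245 × cos(99.89°) = -0.40233
y = ρ sin φ = 2.34245 × sin(99.89°) = 2.30764

-0.402 2.308 2.356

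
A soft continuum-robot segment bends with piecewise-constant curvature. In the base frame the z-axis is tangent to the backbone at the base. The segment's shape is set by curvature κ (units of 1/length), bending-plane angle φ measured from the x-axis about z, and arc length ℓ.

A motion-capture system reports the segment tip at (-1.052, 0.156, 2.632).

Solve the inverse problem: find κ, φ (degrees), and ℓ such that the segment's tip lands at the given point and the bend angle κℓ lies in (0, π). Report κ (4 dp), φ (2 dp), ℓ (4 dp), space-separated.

ρ = √(x²+y²) = √(-1.052² + 0.156²) = 1.06350
φ = atan2(y, x) mod 360° = atan2(0.156, -1.052) = 171.5651°
|p|² = ρ² + z² = 1.06350² + 2.632² = 8.05846
κ = 2ρ / |p|² = 2×1.06350 / 8.05846 = 0.26395
θ = 2·atan2(ρ, z) = 2·atan2(1.06350, 2.632) = 0.76801 rad
ℓ = θ/κ = 0.76801/0.26395 = 2.90973

0.2639 171.57 2.9097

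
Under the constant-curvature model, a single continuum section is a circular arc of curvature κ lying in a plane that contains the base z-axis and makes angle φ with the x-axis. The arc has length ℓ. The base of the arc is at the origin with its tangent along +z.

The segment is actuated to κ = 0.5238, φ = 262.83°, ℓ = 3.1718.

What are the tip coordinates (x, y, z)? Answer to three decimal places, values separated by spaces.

-0.260 -2.066 1.901

θ = κ·ℓ = 0.5238 × 3.1718 = 1.66139 rad
ρ = (1 − cos θ)/κ = (1 − -0.09047)/0.5238 = 2.08184
z = sin θ / κ = 0.99590/0.5238 = 1.90130
x = ρ cos φ = 2.08184 × cos(262.83°) = -0.25984
y = ρ sin φ = 2.08184 × sin(262.83°) = -2.06556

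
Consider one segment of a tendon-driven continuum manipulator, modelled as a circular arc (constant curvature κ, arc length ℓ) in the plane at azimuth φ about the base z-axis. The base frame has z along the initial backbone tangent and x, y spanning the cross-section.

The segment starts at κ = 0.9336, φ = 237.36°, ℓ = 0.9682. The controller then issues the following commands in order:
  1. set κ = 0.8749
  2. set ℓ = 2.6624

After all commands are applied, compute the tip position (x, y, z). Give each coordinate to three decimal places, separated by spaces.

initial: κ=0.9336, φ=237.36°, ℓ=0.9682
cmd 1: set κ=0.8749 → (κ,φ,ℓ)=(0.8749,237.36°,0.9682) → tip=(-0.2083,-0.3252,0.8565)
cmd 2: set ℓ=2.6624 → (κ,φ,ℓ)=(0.8749,237.36°,2.6624) → tip=(-1.0405,-1.6245,0.8296)

-1.041 -1.625 0.830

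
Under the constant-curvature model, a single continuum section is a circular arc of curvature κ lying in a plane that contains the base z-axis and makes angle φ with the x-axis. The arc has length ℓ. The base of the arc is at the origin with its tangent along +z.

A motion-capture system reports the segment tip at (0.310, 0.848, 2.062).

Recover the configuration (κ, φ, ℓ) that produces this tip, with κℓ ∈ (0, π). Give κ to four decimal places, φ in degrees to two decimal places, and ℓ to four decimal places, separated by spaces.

0.3564 69.92 2.3162

ρ = √(x²+y²) = √(0.310² + 0.848²) = 0.90289
φ = atan2(y, x) mod 360° = atan2(0.848, 0.310) = 69.9193°
|p|² = ρ² + z² = 0.90289² + 2.062² = 5.06705
κ = 2ρ / |p|² = 2×0.90289 / 5.06705 = 0.35638
θ = 2·atan2(ρ, z) = 2·atan2(0.90289, 2.062) = 0.82544 rad
ℓ = θ/κ = 0.82544/0.35638 = 2.31621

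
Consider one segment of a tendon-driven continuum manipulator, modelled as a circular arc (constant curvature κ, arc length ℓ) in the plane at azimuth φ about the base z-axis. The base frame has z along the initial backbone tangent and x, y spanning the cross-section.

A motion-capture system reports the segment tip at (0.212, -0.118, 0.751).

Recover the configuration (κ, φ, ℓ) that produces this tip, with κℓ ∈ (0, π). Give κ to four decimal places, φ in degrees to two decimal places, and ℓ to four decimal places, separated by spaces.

ρ = √(x²+y²) = √(0.212² + -0.118²) = 0.24263
φ = atan2(y, x) mod 360° = atan2(-0.118, 0.212) = 330.8995°
|p|² = ρ² + z² = 0.24263² + 0.751² = 0.62287
κ = 2ρ / |p|² = 2×0.24263 / 0.62287 = 0.77906
θ = 2·atan2(ρ, z) = 2·atan2(0.24263, 0.751) = 0.62497 rad
ℓ = θ/κ = 0.62497/0.77906 = 0.80221

0.7791 330.90 0.8022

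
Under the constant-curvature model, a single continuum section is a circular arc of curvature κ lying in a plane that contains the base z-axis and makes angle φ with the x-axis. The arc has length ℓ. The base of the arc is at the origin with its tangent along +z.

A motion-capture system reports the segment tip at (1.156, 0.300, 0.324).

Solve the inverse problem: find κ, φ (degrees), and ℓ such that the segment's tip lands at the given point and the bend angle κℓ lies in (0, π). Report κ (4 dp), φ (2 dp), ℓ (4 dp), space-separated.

ρ = √(x²+y²) = √(1.156² + 0.300²) = 1.19429
φ = atan2(y, x) mod 360° = atan2(0.300, 1.156) = 14.5482°
|p|² = ρ² + z² = 1.19429² + 0.324² = 1.53131
κ = 2ρ / |p|² = 2×1.19429 / 1.53131 = 1.55983
θ = 2·atan2(ρ, z) = 2·atan2(1.19429, 0.324) = 2.61176 rad
ℓ = θ/κ = 2.61176/1.55983 = 1.67439

1.5598 14.55 1.6744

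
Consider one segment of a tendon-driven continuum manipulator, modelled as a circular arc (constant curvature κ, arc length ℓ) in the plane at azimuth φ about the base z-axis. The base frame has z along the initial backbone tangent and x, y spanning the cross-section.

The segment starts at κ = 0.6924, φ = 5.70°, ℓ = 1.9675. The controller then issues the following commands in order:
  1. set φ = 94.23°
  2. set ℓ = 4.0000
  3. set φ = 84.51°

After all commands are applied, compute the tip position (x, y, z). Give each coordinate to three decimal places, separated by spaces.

0.267 2.777 0.525

initial: κ=0.6924, φ=5.70°, ℓ=1.9675
cmd 1: set φ=94.23° → (κ,φ,ℓ)=(0.6924,94.23°,1.9675) → tip=(-0.0845,1.1422,1.4130)
cmd 2: set ℓ=4.0000 → (κ,φ,ℓ)=(0.6924,94.23°,4.0000) → tip=(-0.2058,2.7821,0.5249)
cmd 3: set φ=84.51° → (κ,φ,ℓ)=(0.6924,84.51°,4.0000) → tip=(0.2669,2.7769,0.5249)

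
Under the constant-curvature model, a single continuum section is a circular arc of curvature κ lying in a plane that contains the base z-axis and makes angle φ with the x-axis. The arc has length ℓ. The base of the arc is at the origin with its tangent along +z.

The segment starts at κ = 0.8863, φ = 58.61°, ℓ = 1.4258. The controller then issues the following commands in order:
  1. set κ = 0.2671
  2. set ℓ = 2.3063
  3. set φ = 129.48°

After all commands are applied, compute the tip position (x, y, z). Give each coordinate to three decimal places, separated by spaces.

initial: κ=0.8863, φ=58.61°, ℓ=1.4258
cmd 1: set κ=0.2671 → (κ,φ,ℓ)=(0.2671,58.61°,1.4258) → tip=(0.1397,0.2290,1.3916)
cmd 2: set ℓ=2.3063 → (κ,φ,ℓ)=(0.2671,58.61°,2.3063) → tip=(0.3584,0.5875,2.1632)
cmd 3: set φ=129.48° → (κ,φ,ℓ)=(0.2671,129.48°,2.3063) → tip=(-0.4375,0.5312,2.1632)

-0.438 0.531 2.163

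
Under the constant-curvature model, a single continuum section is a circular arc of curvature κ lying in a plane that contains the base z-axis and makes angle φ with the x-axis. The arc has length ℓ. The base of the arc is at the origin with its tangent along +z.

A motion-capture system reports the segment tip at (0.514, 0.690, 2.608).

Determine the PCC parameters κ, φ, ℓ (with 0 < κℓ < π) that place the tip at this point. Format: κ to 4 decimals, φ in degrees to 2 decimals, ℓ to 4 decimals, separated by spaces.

ρ = √(x²+y²) = √(0.514² + 0.690²) = 0.86040
φ = atan2(y, x) mod 360° = atan2(0.690, 0.514) = 53.3166°
|p|² = ρ² + z² = 0.86040² + 2.608² = 7.54196
κ = 2ρ / |p|² = 2×0.86040 / 7.54196 = 0.22816
θ = 2·atan2(ρ, z) = 2·atan2(0.86040, 2.608) = 0.63733 rad
ℓ = θ/κ = 0.63733/0.22816 = 2.79330

0.2282 53.32 2.7933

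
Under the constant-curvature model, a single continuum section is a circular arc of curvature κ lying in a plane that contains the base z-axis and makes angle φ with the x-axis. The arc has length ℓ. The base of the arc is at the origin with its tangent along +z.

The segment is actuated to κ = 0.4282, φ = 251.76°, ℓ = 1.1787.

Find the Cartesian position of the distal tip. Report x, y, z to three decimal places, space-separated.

-0.091 -0.277 1.129

θ = κ·ℓ = 0.4282 × 1.1787 = 0.50472 rad
ρ = (1 − cos θ)/κ = (1 − 0.87531)/0.4282 = 0.29120
z = sin θ / κ = 0.48356/0.4282 = 1.12929
x = ρ cos φ = 0.29120 × cos(251.76°) = -0.09114
y = ρ sin φ = 0.29120 × sin(251.76°) = -0.27656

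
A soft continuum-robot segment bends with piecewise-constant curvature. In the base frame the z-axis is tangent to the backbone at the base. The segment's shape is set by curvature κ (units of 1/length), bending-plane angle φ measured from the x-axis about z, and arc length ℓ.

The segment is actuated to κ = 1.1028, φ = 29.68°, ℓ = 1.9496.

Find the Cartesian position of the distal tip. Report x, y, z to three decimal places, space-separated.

1.219 0.695 0.759

θ = κ·ℓ = 1.1028 × 1.9496 = 2.15002 rad
ρ = (1 − cos θ)/κ = (1 − -0.54737)/1.1028 = 1.40313
z = sin θ / κ = 0.83689/1.1028 = 0.75888
x = ρ cos φ = 1.40313 × cos(29.68°) = 1.21905
y = ρ sin φ = 1.40313 × sin(29.68°) = 0.69477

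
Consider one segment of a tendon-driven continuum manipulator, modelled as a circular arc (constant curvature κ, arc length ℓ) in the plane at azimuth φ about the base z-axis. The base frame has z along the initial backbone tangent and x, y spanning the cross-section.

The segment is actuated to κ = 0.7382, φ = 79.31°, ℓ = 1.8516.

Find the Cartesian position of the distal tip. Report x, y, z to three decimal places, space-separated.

θ = κ·ℓ = 0.7382 × 1.8516 = 1.36685 rad
ρ = (1 − cos θ)/κ = (1 − 0.20253)/0.7382 = 1.08028
z = sin θ / κ = 0.97928/0.7382 = 1.32657
x = ρ cos φ = 1.08028 × cos(79.31°) = 0.20039
y = ρ sin φ = 1.08028 × sin(79.31°) = 1.06154

0.200 1.062 1.327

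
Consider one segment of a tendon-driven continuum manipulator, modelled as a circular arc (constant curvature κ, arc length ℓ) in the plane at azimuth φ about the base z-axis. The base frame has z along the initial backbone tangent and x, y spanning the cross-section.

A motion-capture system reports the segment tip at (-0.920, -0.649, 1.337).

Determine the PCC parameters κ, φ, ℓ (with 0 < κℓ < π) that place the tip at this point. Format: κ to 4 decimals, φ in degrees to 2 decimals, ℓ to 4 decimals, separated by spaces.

ρ = √(x²+y²) = √(-0.920² + -0.649²) = 1.12588
φ = atan2(y, x) mod 360° = atan2(-0.649, -0.920) = 215.2005°
|p|² = ρ² + z² = 1.12588² + 1.337² = 3.05517
κ = 2ρ / |p|² = 2×1.12588 / 3.05517 = 0.73703
θ = 2·atan2(ρ, z) = 2·atan2(1.12588, 1.337) = 1.39977 rad
ℓ = θ/κ = 1.39977/0.73703 = 1.89920

0.7370 215.20 1.8992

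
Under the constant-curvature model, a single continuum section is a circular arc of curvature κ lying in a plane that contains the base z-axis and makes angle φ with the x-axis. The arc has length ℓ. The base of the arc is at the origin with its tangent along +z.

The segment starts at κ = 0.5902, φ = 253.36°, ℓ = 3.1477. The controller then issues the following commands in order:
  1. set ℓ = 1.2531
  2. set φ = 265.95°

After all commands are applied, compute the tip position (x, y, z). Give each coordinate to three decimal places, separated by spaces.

-0.031 -0.442 1.142

initial: κ=0.5902, φ=253.36°, ℓ=3.1477
cmd 1: set ℓ=1.2531 → (κ,φ,ℓ)=(0.5902,253.36°,1.2531) → tip=(-0.1268,-0.4241,1.1419)
cmd 2: set φ=265.95° → (κ,φ,ℓ)=(0.5902,265.95°,1.2531) → tip=(-0.0313,-0.4415,1.1419)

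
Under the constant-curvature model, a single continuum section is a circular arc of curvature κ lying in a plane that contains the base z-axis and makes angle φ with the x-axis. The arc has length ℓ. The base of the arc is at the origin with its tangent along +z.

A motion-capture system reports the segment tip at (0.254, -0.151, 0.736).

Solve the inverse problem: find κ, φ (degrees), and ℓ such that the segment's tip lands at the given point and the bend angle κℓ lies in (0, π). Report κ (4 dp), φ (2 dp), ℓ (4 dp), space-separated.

0.9395 329.27 0.8127

ρ = √(x²+y²) = √(0.254² + -0.151²) = 0.29549
φ = atan2(y, x) mod 360° = atan2(-0.151, 0.254) = 329.2690°
|p|² = ρ² + z² = 0.29549² + 0.736² = 0.62901
κ = 2ρ / |p|² = 2×0.29549 / 0.62901 = 0.93955
θ = 2·atan2(ρ, z) = 2·atan2(0.29549, 0.736) = 0.76358 rad
ℓ = θ/κ = 0.76358/0.93955 = 0.81270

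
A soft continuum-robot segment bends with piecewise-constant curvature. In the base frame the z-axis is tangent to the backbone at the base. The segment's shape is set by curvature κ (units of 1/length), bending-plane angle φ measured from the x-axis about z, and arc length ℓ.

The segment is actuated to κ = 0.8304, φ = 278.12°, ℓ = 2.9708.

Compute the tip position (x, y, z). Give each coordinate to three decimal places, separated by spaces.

θ = κ·ℓ = 0.8304 × 2.9708 = 2.46695 rad
ρ = (1 − cos θ)/κ = (1 − -0.78093)/0.8304 = 2.14467
z = sin θ / κ = 0.62462/0.8304 = 0.75219
x = ρ cos φ = 2.14467 × cos(278.12°) = 0.30293
y = ρ sin φ = 2.14467 × sin(278.12°) = -2.12317

0.303 -2.123 0.752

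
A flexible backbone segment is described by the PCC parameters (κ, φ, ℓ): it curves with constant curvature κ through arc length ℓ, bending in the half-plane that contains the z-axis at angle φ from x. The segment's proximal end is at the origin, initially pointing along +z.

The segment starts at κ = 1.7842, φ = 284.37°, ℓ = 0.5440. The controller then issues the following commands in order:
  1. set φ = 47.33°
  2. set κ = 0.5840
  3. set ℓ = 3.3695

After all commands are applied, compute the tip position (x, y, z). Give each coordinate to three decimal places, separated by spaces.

1.609 1.746 1.579

initial: κ=1.7842, φ=284.37°, ℓ=0.5440
cmd 1: set φ=47.33° → (κ,φ,ℓ)=(1.7842,47.33°,0.5440) → tip=(0.1653,0.1793,0.4625)
cmd 2: set κ=0.5840 → (κ,φ,ℓ)=(0.5840,47.33°,0.5440) → tip=(0.0581,0.0630,0.5349)
cmd 3: set ℓ=3.3695 → (κ,φ,ℓ)=(0.5840,47.33°,3.3695) → tip=(1.6093,1.7458,1.5792)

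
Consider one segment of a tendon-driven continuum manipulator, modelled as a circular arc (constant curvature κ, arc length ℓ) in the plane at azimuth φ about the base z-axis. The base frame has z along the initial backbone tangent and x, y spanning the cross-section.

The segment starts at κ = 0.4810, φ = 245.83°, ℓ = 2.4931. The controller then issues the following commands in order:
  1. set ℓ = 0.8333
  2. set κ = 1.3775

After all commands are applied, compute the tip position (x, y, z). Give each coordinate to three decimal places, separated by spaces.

initial: κ=0.4810, φ=245.83°, ℓ=2.4931
cmd 1: set ℓ=0.8333 → (κ,φ,ℓ)=(0.4810,245.83°,0.8333) → tip=(-0.0675,-0.1503,0.8112)
cmd 2: set κ=1.3775 → (κ,φ,ℓ)=(1.3775,245.83°,0.8333) → tip=(-0.1752,-0.3905,0.6620)

-0.175 -0.390 0.662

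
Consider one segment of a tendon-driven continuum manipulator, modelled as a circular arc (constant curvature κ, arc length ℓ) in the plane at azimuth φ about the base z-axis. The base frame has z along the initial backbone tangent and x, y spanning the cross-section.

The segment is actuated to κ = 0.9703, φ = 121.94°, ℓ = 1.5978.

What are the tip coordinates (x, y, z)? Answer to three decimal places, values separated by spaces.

-0.534 0.857 1.030

θ = κ·ℓ = 0.9703 × 1.5978 = 1.55035 rad
ρ = (1 − cos θ)/κ = (1 − 0.02045)/0.9703 = 1.00953
z = sin θ / κ = 0.99979/0.9703 = 1.03039
x = ρ cos φ = 1.00953 × cos(121.94°) = -0.53407
y = ρ sin φ = 1.00953 × sin(121.94°) = 0.85669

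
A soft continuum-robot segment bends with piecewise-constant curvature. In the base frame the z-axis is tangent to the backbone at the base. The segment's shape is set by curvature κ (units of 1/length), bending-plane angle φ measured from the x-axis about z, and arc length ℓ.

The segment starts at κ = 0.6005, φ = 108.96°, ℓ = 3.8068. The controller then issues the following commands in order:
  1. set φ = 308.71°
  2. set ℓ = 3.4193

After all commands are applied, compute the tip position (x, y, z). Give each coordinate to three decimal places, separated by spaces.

initial: κ=0.6005, φ=108.96°, ℓ=3.8068
cmd 1: set φ=308.71° → (κ,φ,ℓ)=(0.6005,308.71°,3.8068) → tip=(1.7244,-2.1516,1.2572)
cmd 2: set ℓ=3.4193 → (κ,φ,ℓ)=(0.6005,308.71°,3.4193) → tip=(1.5246,-1.9024,1.4752)

1.525 -1.902 1.475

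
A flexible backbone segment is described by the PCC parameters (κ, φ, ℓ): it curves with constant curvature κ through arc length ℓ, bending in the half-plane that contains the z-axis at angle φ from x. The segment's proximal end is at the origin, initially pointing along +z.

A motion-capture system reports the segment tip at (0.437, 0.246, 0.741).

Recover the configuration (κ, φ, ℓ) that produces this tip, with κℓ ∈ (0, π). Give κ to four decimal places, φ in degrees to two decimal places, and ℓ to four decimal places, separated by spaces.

1.2528 29.38 0.9498

ρ = √(x²+y²) = √(0.437² + 0.246²) = 0.50148
φ = atan2(y, x) mod 360° = atan2(0.246, 0.437) = 29.3764°
|p|² = ρ² + z² = 0.50148² + 0.741² = 0.80057
κ = 2ρ / |p|² = 2×0.50148 / 0.80057 = 1.25282
θ = 2·atan2(ρ, z) = 2·atan2(0.50148, 0.741) = 1.18992 rad
ℓ = θ/κ = 1.18992/1.25282 = 0.94979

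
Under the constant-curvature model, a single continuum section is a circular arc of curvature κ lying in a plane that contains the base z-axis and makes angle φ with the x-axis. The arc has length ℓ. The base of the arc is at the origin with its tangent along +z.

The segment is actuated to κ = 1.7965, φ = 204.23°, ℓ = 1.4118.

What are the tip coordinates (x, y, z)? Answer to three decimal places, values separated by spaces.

θ = κ·ℓ = 1.7965 × 1.4118 = 2.53630 rad
ρ = (1 − cos θ)/κ = (1 − -0.82233)/1.7965 = 1.01438
z = sin θ / κ = 0.56900/1.7965 = 0.31673
x = ρ cos φ = 1.01438 × cos(204.23°) = -0.92502
y = ρ sin φ = 1.01438 × sin(204.23°) = -0.41630

-0.925 -0.416 0.317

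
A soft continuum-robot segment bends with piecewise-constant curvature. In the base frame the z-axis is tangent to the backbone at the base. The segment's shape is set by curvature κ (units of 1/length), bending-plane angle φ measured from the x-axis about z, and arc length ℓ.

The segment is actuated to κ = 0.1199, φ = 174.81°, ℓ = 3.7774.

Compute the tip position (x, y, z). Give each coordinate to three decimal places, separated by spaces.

-0.837 0.076 3.650

θ = κ·ℓ = 0.1199 × 3.7774 = 0.45291 rad
ρ = (1 − cos θ)/κ = (1 − 0.89918)/0.1199 = 0.84089
z = sin θ / κ = 0.43758/0.1199 = 3.64958
x = ρ cos φ = 0.84089 × cos(174.81°) = -0.83744
y = ρ sin φ = 0.84089 × sin(174.81°) = 0.07607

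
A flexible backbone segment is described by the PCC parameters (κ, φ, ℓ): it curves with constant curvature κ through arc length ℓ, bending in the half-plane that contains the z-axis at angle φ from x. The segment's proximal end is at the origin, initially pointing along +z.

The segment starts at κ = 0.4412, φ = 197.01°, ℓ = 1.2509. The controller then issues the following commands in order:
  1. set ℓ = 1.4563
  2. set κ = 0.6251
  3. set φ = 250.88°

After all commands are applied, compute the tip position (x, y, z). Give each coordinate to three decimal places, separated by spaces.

initial: κ=0.4412, φ=197.01°, ℓ=1.2509
cmd 1: set ℓ=1.4563 → (κ,φ,ℓ)=(0.4412,197.01°,1.4563) → tip=(-0.4322,-0.1322,1.3581)
cmd 2: set κ=0.6251 → (κ,φ,ℓ)=(0.6251,197.01°,1.4563) → tip=(-0.5913,-0.1809,1.2633)
cmd 3: set φ=250.88° → (κ,φ,ℓ)=(0.6251,250.88°,1.4563) → tip=(-0.2025,-0.5842,1.2633)

-0.203 -0.584 1.263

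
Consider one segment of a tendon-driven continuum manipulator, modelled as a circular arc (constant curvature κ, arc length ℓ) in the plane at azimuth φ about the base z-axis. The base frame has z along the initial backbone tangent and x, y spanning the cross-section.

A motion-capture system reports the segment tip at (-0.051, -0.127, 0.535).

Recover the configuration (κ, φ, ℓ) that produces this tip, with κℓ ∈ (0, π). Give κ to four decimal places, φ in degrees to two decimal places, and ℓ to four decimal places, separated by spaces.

0.8976 248.12 0.5580

ρ = √(x²+y²) = √(-0.051² + -0.127²) = 0.13686
φ = atan2(y, x) mod 360° = atan2(-0.127, -0.051) = 248.1208°
|p|² = ρ² + z² = 0.13686² + 0.535² = 0.30496
κ = 2ρ / |p|² = 2×0.13686 / 0.30496 = 0.89756
θ = 2·atan2(ρ, z) = 2·atan2(0.13686, 0.535) = 0.50088 rad
ℓ = θ/κ = 0.50088/0.89756 = 0.55804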